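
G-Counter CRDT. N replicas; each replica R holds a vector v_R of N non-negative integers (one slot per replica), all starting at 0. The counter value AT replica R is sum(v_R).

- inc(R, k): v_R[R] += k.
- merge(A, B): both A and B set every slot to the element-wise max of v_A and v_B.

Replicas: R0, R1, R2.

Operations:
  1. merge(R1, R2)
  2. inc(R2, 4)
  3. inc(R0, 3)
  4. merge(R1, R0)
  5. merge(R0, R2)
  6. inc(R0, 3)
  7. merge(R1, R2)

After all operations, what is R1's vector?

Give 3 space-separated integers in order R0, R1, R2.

Answer: 3 0 4

Derivation:
Op 1: merge R1<->R2 -> R1=(0,0,0) R2=(0,0,0)
Op 2: inc R2 by 4 -> R2=(0,0,4) value=4
Op 3: inc R0 by 3 -> R0=(3,0,0) value=3
Op 4: merge R1<->R0 -> R1=(3,0,0) R0=(3,0,0)
Op 5: merge R0<->R2 -> R0=(3,0,4) R2=(3,0,4)
Op 6: inc R0 by 3 -> R0=(6,0,4) value=10
Op 7: merge R1<->R2 -> R1=(3,0,4) R2=(3,0,4)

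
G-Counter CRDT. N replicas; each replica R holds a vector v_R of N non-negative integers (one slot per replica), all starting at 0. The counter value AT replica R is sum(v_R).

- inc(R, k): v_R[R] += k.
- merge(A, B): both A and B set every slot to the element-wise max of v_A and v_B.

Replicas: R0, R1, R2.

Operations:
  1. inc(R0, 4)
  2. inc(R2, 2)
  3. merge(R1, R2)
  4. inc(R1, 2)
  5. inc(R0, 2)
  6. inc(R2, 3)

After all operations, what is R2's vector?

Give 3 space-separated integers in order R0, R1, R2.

Answer: 0 0 5

Derivation:
Op 1: inc R0 by 4 -> R0=(4,0,0) value=4
Op 2: inc R2 by 2 -> R2=(0,0,2) value=2
Op 3: merge R1<->R2 -> R1=(0,0,2) R2=(0,0,2)
Op 4: inc R1 by 2 -> R1=(0,2,2) value=4
Op 5: inc R0 by 2 -> R0=(6,0,0) value=6
Op 6: inc R2 by 3 -> R2=(0,0,5) value=5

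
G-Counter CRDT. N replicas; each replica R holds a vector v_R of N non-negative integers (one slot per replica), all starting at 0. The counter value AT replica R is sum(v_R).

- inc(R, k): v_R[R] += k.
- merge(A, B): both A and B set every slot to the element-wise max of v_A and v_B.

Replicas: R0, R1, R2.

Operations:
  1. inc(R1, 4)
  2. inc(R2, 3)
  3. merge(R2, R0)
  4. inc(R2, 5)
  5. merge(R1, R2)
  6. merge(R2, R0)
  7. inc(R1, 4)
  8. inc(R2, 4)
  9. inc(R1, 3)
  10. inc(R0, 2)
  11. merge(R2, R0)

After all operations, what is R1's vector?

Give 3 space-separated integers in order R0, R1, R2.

Answer: 0 11 8

Derivation:
Op 1: inc R1 by 4 -> R1=(0,4,0) value=4
Op 2: inc R2 by 3 -> R2=(0,0,3) value=3
Op 3: merge R2<->R0 -> R2=(0,0,3) R0=(0,0,3)
Op 4: inc R2 by 5 -> R2=(0,0,8) value=8
Op 5: merge R1<->R2 -> R1=(0,4,8) R2=(0,4,8)
Op 6: merge R2<->R0 -> R2=(0,4,8) R0=(0,4,8)
Op 7: inc R1 by 4 -> R1=(0,8,8) value=16
Op 8: inc R2 by 4 -> R2=(0,4,12) value=16
Op 9: inc R1 by 3 -> R1=(0,11,8) value=19
Op 10: inc R0 by 2 -> R0=(2,4,8) value=14
Op 11: merge R2<->R0 -> R2=(2,4,12) R0=(2,4,12)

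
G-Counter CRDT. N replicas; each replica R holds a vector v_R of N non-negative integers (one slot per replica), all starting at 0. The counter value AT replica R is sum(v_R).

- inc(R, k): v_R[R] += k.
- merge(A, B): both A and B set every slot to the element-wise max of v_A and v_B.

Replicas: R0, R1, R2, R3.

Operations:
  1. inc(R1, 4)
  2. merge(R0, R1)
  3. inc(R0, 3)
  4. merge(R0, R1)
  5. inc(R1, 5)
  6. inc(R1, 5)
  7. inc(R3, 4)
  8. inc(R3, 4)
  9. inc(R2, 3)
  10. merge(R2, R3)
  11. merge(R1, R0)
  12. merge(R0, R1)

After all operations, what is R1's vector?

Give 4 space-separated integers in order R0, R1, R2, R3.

Answer: 3 14 0 0

Derivation:
Op 1: inc R1 by 4 -> R1=(0,4,0,0) value=4
Op 2: merge R0<->R1 -> R0=(0,4,0,0) R1=(0,4,0,0)
Op 3: inc R0 by 3 -> R0=(3,4,0,0) value=7
Op 4: merge R0<->R1 -> R0=(3,4,0,0) R1=(3,4,0,0)
Op 5: inc R1 by 5 -> R1=(3,9,0,0) value=12
Op 6: inc R1 by 5 -> R1=(3,14,0,0) value=17
Op 7: inc R3 by 4 -> R3=(0,0,0,4) value=4
Op 8: inc R3 by 4 -> R3=(0,0,0,8) value=8
Op 9: inc R2 by 3 -> R2=(0,0,3,0) value=3
Op 10: merge R2<->R3 -> R2=(0,0,3,8) R3=(0,0,3,8)
Op 11: merge R1<->R0 -> R1=(3,14,0,0) R0=(3,14,0,0)
Op 12: merge R0<->R1 -> R0=(3,14,0,0) R1=(3,14,0,0)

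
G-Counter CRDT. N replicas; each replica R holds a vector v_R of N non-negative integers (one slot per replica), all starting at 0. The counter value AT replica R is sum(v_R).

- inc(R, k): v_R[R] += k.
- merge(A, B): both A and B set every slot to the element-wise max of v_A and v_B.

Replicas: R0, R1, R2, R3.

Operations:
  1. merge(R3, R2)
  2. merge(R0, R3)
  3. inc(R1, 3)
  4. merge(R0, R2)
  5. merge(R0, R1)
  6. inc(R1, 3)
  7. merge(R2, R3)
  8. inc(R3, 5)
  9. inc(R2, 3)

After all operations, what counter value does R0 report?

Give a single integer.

Answer: 3

Derivation:
Op 1: merge R3<->R2 -> R3=(0,0,0,0) R2=(0,0,0,0)
Op 2: merge R0<->R3 -> R0=(0,0,0,0) R3=(0,0,0,0)
Op 3: inc R1 by 3 -> R1=(0,3,0,0) value=3
Op 4: merge R0<->R2 -> R0=(0,0,0,0) R2=(0,0,0,0)
Op 5: merge R0<->R1 -> R0=(0,3,0,0) R1=(0,3,0,0)
Op 6: inc R1 by 3 -> R1=(0,6,0,0) value=6
Op 7: merge R2<->R3 -> R2=(0,0,0,0) R3=(0,0,0,0)
Op 8: inc R3 by 5 -> R3=(0,0,0,5) value=5
Op 9: inc R2 by 3 -> R2=(0,0,3,0) value=3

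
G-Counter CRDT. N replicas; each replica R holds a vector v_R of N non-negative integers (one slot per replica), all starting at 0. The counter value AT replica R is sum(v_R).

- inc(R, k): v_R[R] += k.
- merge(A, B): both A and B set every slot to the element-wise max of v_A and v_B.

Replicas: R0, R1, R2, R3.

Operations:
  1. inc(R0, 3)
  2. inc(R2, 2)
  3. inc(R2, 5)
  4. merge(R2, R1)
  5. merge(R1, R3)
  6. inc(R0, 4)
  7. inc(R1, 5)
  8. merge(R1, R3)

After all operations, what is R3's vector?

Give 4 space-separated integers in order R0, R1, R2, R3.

Answer: 0 5 7 0

Derivation:
Op 1: inc R0 by 3 -> R0=(3,0,0,0) value=3
Op 2: inc R2 by 2 -> R2=(0,0,2,0) value=2
Op 3: inc R2 by 5 -> R2=(0,0,7,0) value=7
Op 4: merge R2<->R1 -> R2=(0,0,7,0) R1=(0,0,7,0)
Op 5: merge R1<->R3 -> R1=(0,0,7,0) R3=(0,0,7,0)
Op 6: inc R0 by 4 -> R0=(7,0,0,0) value=7
Op 7: inc R1 by 5 -> R1=(0,5,7,0) value=12
Op 8: merge R1<->R3 -> R1=(0,5,7,0) R3=(0,5,7,0)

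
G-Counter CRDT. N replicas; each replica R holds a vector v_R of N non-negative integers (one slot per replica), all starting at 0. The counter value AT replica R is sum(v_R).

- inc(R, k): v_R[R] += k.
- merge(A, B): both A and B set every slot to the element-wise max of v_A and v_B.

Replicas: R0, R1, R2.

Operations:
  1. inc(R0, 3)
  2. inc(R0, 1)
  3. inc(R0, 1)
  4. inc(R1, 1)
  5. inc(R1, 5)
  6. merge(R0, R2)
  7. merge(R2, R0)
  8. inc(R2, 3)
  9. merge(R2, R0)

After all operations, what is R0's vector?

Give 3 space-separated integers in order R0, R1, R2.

Op 1: inc R0 by 3 -> R0=(3,0,0) value=3
Op 2: inc R0 by 1 -> R0=(4,0,0) value=4
Op 3: inc R0 by 1 -> R0=(5,0,0) value=5
Op 4: inc R1 by 1 -> R1=(0,1,0) value=1
Op 5: inc R1 by 5 -> R1=(0,6,0) value=6
Op 6: merge R0<->R2 -> R0=(5,0,0) R2=(5,0,0)
Op 7: merge R2<->R0 -> R2=(5,0,0) R0=(5,0,0)
Op 8: inc R2 by 3 -> R2=(5,0,3) value=8
Op 9: merge R2<->R0 -> R2=(5,0,3) R0=(5,0,3)

Answer: 5 0 3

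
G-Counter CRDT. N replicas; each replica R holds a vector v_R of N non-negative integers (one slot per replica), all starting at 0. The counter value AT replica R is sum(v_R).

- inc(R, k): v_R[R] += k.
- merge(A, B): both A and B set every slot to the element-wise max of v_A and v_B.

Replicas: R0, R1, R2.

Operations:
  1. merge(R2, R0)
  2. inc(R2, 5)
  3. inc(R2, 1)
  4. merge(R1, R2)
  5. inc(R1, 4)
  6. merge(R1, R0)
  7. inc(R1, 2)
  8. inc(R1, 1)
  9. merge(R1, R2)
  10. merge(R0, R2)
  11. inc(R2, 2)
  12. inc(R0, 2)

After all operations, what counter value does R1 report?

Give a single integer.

Op 1: merge R2<->R0 -> R2=(0,0,0) R0=(0,0,0)
Op 2: inc R2 by 5 -> R2=(0,0,5) value=5
Op 3: inc R2 by 1 -> R2=(0,0,6) value=6
Op 4: merge R1<->R2 -> R1=(0,0,6) R2=(0,0,6)
Op 5: inc R1 by 4 -> R1=(0,4,6) value=10
Op 6: merge R1<->R0 -> R1=(0,4,6) R0=(0,4,6)
Op 7: inc R1 by 2 -> R1=(0,6,6) value=12
Op 8: inc R1 by 1 -> R1=(0,7,6) value=13
Op 9: merge R1<->R2 -> R1=(0,7,6) R2=(0,7,6)
Op 10: merge R0<->R2 -> R0=(0,7,6) R2=(0,7,6)
Op 11: inc R2 by 2 -> R2=(0,7,8) value=15
Op 12: inc R0 by 2 -> R0=(2,7,6) value=15

Answer: 13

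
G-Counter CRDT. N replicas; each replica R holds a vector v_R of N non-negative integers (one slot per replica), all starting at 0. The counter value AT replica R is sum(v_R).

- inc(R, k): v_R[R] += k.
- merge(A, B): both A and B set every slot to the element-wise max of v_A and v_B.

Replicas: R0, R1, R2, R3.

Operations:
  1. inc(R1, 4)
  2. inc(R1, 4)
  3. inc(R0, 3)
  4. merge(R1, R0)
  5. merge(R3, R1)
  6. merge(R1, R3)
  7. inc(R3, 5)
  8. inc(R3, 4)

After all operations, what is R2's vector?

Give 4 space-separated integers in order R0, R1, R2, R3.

Answer: 0 0 0 0

Derivation:
Op 1: inc R1 by 4 -> R1=(0,4,0,0) value=4
Op 2: inc R1 by 4 -> R1=(0,8,0,0) value=8
Op 3: inc R0 by 3 -> R0=(3,0,0,0) value=3
Op 4: merge R1<->R0 -> R1=(3,8,0,0) R0=(3,8,0,0)
Op 5: merge R3<->R1 -> R3=(3,8,0,0) R1=(3,8,0,0)
Op 6: merge R1<->R3 -> R1=(3,8,0,0) R3=(3,8,0,0)
Op 7: inc R3 by 5 -> R3=(3,8,0,5) value=16
Op 8: inc R3 by 4 -> R3=(3,8,0,9) value=20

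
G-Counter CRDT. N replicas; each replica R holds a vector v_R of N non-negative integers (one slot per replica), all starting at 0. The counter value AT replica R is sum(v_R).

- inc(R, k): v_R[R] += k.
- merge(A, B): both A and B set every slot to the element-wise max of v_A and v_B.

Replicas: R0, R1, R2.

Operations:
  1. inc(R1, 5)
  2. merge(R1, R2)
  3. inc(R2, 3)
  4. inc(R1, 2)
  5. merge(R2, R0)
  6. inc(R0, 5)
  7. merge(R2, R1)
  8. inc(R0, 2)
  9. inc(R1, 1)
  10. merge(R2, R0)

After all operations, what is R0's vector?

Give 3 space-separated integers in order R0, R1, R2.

Op 1: inc R1 by 5 -> R1=(0,5,0) value=5
Op 2: merge R1<->R2 -> R1=(0,5,0) R2=(0,5,0)
Op 3: inc R2 by 3 -> R2=(0,5,3) value=8
Op 4: inc R1 by 2 -> R1=(0,7,0) value=7
Op 5: merge R2<->R0 -> R2=(0,5,3) R0=(0,5,3)
Op 6: inc R0 by 5 -> R0=(5,5,3) value=13
Op 7: merge R2<->R1 -> R2=(0,7,3) R1=(0,7,3)
Op 8: inc R0 by 2 -> R0=(7,5,3) value=15
Op 9: inc R1 by 1 -> R1=(0,8,3) value=11
Op 10: merge R2<->R0 -> R2=(7,7,3) R0=(7,7,3)

Answer: 7 7 3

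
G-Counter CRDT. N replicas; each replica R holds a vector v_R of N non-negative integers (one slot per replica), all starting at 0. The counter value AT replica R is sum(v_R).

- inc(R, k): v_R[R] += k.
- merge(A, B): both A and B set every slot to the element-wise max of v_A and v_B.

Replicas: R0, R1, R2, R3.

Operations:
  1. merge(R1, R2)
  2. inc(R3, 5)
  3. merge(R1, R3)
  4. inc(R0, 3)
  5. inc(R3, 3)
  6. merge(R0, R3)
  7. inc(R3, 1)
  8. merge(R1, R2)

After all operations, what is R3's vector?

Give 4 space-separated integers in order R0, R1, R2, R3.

Op 1: merge R1<->R2 -> R1=(0,0,0,0) R2=(0,0,0,0)
Op 2: inc R3 by 5 -> R3=(0,0,0,5) value=5
Op 3: merge R1<->R3 -> R1=(0,0,0,5) R3=(0,0,0,5)
Op 4: inc R0 by 3 -> R0=(3,0,0,0) value=3
Op 5: inc R3 by 3 -> R3=(0,0,0,8) value=8
Op 6: merge R0<->R3 -> R0=(3,0,0,8) R3=(3,0,0,8)
Op 7: inc R3 by 1 -> R3=(3,0,0,9) value=12
Op 8: merge R1<->R2 -> R1=(0,0,0,5) R2=(0,0,0,5)

Answer: 3 0 0 9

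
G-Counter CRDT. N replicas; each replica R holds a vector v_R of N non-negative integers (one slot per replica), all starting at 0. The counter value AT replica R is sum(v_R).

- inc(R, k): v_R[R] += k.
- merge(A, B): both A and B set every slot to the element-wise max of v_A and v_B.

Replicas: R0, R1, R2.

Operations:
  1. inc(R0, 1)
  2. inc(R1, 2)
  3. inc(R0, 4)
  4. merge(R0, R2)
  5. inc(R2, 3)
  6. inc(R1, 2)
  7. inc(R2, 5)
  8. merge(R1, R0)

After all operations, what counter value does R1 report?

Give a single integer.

Answer: 9

Derivation:
Op 1: inc R0 by 1 -> R0=(1,0,0) value=1
Op 2: inc R1 by 2 -> R1=(0,2,0) value=2
Op 3: inc R0 by 4 -> R0=(5,0,0) value=5
Op 4: merge R0<->R2 -> R0=(5,0,0) R2=(5,0,0)
Op 5: inc R2 by 3 -> R2=(5,0,3) value=8
Op 6: inc R1 by 2 -> R1=(0,4,0) value=4
Op 7: inc R2 by 5 -> R2=(5,0,8) value=13
Op 8: merge R1<->R0 -> R1=(5,4,0) R0=(5,4,0)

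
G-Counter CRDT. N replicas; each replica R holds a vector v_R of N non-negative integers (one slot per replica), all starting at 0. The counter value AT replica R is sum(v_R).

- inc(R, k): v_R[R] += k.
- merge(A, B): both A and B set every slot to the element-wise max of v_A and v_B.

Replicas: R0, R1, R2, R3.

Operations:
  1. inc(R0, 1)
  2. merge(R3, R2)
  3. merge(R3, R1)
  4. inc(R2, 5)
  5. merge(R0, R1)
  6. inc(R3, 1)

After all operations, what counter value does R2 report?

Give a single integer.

Op 1: inc R0 by 1 -> R0=(1,0,0,0) value=1
Op 2: merge R3<->R2 -> R3=(0,0,0,0) R2=(0,0,0,0)
Op 3: merge R3<->R1 -> R3=(0,0,0,0) R1=(0,0,0,0)
Op 4: inc R2 by 5 -> R2=(0,0,5,0) value=5
Op 5: merge R0<->R1 -> R0=(1,0,0,0) R1=(1,0,0,0)
Op 6: inc R3 by 1 -> R3=(0,0,0,1) value=1

Answer: 5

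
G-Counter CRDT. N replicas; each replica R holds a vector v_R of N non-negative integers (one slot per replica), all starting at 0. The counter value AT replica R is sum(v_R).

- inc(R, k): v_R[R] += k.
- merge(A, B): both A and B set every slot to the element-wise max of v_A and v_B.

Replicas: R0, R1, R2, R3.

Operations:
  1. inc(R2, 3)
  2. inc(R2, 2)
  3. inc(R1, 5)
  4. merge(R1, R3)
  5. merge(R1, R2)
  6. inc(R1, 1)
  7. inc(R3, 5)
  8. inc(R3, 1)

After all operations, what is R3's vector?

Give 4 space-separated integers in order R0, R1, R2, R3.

Answer: 0 5 0 6

Derivation:
Op 1: inc R2 by 3 -> R2=(0,0,3,0) value=3
Op 2: inc R2 by 2 -> R2=(0,0,5,0) value=5
Op 3: inc R1 by 5 -> R1=(0,5,0,0) value=5
Op 4: merge R1<->R3 -> R1=(0,5,0,0) R3=(0,5,0,0)
Op 5: merge R1<->R2 -> R1=(0,5,5,0) R2=(0,5,5,0)
Op 6: inc R1 by 1 -> R1=(0,6,5,0) value=11
Op 7: inc R3 by 5 -> R3=(0,5,0,5) value=10
Op 8: inc R3 by 1 -> R3=(0,5,0,6) value=11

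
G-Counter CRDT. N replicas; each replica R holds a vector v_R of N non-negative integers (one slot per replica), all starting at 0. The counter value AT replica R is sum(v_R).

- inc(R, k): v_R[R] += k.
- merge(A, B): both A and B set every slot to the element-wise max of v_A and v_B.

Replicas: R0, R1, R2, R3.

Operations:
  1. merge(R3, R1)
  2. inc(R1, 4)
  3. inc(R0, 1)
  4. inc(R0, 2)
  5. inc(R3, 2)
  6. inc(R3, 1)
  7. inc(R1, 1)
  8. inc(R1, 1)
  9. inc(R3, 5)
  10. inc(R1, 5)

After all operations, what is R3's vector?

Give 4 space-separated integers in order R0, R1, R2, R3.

Answer: 0 0 0 8

Derivation:
Op 1: merge R3<->R1 -> R3=(0,0,0,0) R1=(0,0,0,0)
Op 2: inc R1 by 4 -> R1=(0,4,0,0) value=4
Op 3: inc R0 by 1 -> R0=(1,0,0,0) value=1
Op 4: inc R0 by 2 -> R0=(3,0,0,0) value=3
Op 5: inc R3 by 2 -> R3=(0,0,0,2) value=2
Op 6: inc R3 by 1 -> R3=(0,0,0,3) value=3
Op 7: inc R1 by 1 -> R1=(0,5,0,0) value=5
Op 8: inc R1 by 1 -> R1=(0,6,0,0) value=6
Op 9: inc R3 by 5 -> R3=(0,0,0,8) value=8
Op 10: inc R1 by 5 -> R1=(0,11,0,0) value=11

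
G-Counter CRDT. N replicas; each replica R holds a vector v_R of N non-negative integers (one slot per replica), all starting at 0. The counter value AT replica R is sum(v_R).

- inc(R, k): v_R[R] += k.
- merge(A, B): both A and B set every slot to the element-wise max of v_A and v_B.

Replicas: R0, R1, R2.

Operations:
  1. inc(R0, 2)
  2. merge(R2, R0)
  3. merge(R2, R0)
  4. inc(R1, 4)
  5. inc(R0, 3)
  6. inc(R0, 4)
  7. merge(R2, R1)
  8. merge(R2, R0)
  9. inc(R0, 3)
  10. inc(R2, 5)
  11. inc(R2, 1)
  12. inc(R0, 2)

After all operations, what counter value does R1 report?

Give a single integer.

Answer: 6

Derivation:
Op 1: inc R0 by 2 -> R0=(2,0,0) value=2
Op 2: merge R2<->R0 -> R2=(2,0,0) R0=(2,0,0)
Op 3: merge R2<->R0 -> R2=(2,0,0) R0=(2,0,0)
Op 4: inc R1 by 4 -> R1=(0,4,0) value=4
Op 5: inc R0 by 3 -> R0=(5,0,0) value=5
Op 6: inc R0 by 4 -> R0=(9,0,0) value=9
Op 7: merge R2<->R1 -> R2=(2,4,0) R1=(2,4,0)
Op 8: merge R2<->R0 -> R2=(9,4,0) R0=(9,4,0)
Op 9: inc R0 by 3 -> R0=(12,4,0) value=16
Op 10: inc R2 by 5 -> R2=(9,4,5) value=18
Op 11: inc R2 by 1 -> R2=(9,4,6) value=19
Op 12: inc R0 by 2 -> R0=(14,4,0) value=18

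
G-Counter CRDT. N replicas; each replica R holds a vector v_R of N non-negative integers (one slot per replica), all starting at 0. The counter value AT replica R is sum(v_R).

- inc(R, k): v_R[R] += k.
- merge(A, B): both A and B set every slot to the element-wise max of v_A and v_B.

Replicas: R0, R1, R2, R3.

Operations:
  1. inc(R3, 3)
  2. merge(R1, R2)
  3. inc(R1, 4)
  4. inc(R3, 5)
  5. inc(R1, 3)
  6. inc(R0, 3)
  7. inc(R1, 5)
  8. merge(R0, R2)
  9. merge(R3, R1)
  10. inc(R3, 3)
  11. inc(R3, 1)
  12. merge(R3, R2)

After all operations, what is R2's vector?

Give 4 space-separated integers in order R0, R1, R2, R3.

Op 1: inc R3 by 3 -> R3=(0,0,0,3) value=3
Op 2: merge R1<->R2 -> R1=(0,0,0,0) R2=(0,0,0,0)
Op 3: inc R1 by 4 -> R1=(0,4,0,0) value=4
Op 4: inc R3 by 5 -> R3=(0,0,0,8) value=8
Op 5: inc R1 by 3 -> R1=(0,7,0,0) value=7
Op 6: inc R0 by 3 -> R0=(3,0,0,0) value=3
Op 7: inc R1 by 5 -> R1=(0,12,0,0) value=12
Op 8: merge R0<->R2 -> R0=(3,0,0,0) R2=(3,0,0,0)
Op 9: merge R3<->R1 -> R3=(0,12,0,8) R1=(0,12,0,8)
Op 10: inc R3 by 3 -> R3=(0,12,0,11) value=23
Op 11: inc R3 by 1 -> R3=(0,12,0,12) value=24
Op 12: merge R3<->R2 -> R3=(3,12,0,12) R2=(3,12,0,12)

Answer: 3 12 0 12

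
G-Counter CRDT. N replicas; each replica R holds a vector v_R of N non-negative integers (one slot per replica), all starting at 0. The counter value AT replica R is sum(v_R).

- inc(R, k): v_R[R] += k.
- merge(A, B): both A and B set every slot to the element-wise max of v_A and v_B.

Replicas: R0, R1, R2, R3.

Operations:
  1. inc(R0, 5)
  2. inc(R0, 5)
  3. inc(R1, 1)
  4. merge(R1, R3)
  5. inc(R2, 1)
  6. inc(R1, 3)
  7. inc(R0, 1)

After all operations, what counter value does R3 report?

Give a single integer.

Op 1: inc R0 by 5 -> R0=(5,0,0,0) value=5
Op 2: inc R0 by 5 -> R0=(10,0,0,0) value=10
Op 3: inc R1 by 1 -> R1=(0,1,0,0) value=1
Op 4: merge R1<->R3 -> R1=(0,1,0,0) R3=(0,1,0,0)
Op 5: inc R2 by 1 -> R2=(0,0,1,0) value=1
Op 6: inc R1 by 3 -> R1=(0,4,0,0) value=4
Op 7: inc R0 by 1 -> R0=(11,0,0,0) value=11

Answer: 1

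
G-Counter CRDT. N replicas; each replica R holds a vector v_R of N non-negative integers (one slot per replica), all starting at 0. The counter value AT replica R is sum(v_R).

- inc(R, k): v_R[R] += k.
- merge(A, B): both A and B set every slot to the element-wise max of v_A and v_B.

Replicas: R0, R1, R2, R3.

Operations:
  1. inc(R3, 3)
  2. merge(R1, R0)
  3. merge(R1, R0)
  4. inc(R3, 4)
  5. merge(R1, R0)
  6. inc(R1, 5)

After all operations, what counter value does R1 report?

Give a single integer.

Op 1: inc R3 by 3 -> R3=(0,0,0,3) value=3
Op 2: merge R1<->R0 -> R1=(0,0,0,0) R0=(0,0,0,0)
Op 3: merge R1<->R0 -> R1=(0,0,0,0) R0=(0,0,0,0)
Op 4: inc R3 by 4 -> R3=(0,0,0,7) value=7
Op 5: merge R1<->R0 -> R1=(0,0,0,0) R0=(0,0,0,0)
Op 6: inc R1 by 5 -> R1=(0,5,0,0) value=5

Answer: 5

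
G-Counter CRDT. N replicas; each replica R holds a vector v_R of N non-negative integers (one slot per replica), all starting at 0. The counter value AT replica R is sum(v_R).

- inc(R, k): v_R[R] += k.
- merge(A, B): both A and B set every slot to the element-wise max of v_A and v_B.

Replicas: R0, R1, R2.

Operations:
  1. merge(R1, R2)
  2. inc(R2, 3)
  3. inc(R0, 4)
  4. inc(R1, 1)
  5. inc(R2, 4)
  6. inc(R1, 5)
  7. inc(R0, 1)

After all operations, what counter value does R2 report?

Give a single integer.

Answer: 7

Derivation:
Op 1: merge R1<->R2 -> R1=(0,0,0) R2=(0,0,0)
Op 2: inc R2 by 3 -> R2=(0,0,3) value=3
Op 3: inc R0 by 4 -> R0=(4,0,0) value=4
Op 4: inc R1 by 1 -> R1=(0,1,0) value=1
Op 5: inc R2 by 4 -> R2=(0,0,7) value=7
Op 6: inc R1 by 5 -> R1=(0,6,0) value=6
Op 7: inc R0 by 1 -> R0=(5,0,0) value=5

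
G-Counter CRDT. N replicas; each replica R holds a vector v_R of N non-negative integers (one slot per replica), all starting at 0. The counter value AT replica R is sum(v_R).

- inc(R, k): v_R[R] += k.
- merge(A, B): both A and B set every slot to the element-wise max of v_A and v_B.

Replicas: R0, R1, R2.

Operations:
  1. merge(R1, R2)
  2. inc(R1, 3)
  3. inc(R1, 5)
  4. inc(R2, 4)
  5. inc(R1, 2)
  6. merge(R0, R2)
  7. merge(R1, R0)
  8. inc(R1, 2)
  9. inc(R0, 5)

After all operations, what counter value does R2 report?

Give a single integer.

Op 1: merge R1<->R2 -> R1=(0,0,0) R2=(0,0,0)
Op 2: inc R1 by 3 -> R1=(0,3,0) value=3
Op 3: inc R1 by 5 -> R1=(0,8,0) value=8
Op 4: inc R2 by 4 -> R2=(0,0,4) value=4
Op 5: inc R1 by 2 -> R1=(0,10,0) value=10
Op 6: merge R0<->R2 -> R0=(0,0,4) R2=(0,0,4)
Op 7: merge R1<->R0 -> R1=(0,10,4) R0=(0,10,4)
Op 8: inc R1 by 2 -> R1=(0,12,4) value=16
Op 9: inc R0 by 5 -> R0=(5,10,4) value=19

Answer: 4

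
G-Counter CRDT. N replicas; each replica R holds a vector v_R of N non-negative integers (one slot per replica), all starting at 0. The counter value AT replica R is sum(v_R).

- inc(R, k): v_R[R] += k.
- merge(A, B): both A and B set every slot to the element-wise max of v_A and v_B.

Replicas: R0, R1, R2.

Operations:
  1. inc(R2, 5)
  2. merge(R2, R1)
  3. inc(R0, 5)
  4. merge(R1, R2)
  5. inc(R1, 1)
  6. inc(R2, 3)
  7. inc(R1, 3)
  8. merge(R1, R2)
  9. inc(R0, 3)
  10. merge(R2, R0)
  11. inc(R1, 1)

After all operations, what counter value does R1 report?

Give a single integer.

Op 1: inc R2 by 5 -> R2=(0,0,5) value=5
Op 2: merge R2<->R1 -> R2=(0,0,5) R1=(0,0,5)
Op 3: inc R0 by 5 -> R0=(5,0,0) value=5
Op 4: merge R1<->R2 -> R1=(0,0,5) R2=(0,0,5)
Op 5: inc R1 by 1 -> R1=(0,1,5) value=6
Op 6: inc R2 by 3 -> R2=(0,0,8) value=8
Op 7: inc R1 by 3 -> R1=(0,4,5) value=9
Op 8: merge R1<->R2 -> R1=(0,4,8) R2=(0,4,8)
Op 9: inc R0 by 3 -> R0=(8,0,0) value=8
Op 10: merge R2<->R0 -> R2=(8,4,8) R0=(8,4,8)
Op 11: inc R1 by 1 -> R1=(0,5,8) value=13

Answer: 13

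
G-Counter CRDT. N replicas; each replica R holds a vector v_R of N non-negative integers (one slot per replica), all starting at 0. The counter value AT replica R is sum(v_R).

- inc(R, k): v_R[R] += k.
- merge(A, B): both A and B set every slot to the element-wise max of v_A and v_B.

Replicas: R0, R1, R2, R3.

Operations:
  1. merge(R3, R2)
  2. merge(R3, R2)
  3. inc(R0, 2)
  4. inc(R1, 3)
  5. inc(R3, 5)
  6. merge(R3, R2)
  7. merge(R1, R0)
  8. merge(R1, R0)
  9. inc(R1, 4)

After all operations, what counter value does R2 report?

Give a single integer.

Op 1: merge R3<->R2 -> R3=(0,0,0,0) R2=(0,0,0,0)
Op 2: merge R3<->R2 -> R3=(0,0,0,0) R2=(0,0,0,0)
Op 3: inc R0 by 2 -> R0=(2,0,0,0) value=2
Op 4: inc R1 by 3 -> R1=(0,3,0,0) value=3
Op 5: inc R3 by 5 -> R3=(0,0,0,5) value=5
Op 6: merge R3<->R2 -> R3=(0,0,0,5) R2=(0,0,0,5)
Op 7: merge R1<->R0 -> R1=(2,3,0,0) R0=(2,3,0,0)
Op 8: merge R1<->R0 -> R1=(2,3,0,0) R0=(2,3,0,0)
Op 9: inc R1 by 4 -> R1=(2,7,0,0) value=9

Answer: 5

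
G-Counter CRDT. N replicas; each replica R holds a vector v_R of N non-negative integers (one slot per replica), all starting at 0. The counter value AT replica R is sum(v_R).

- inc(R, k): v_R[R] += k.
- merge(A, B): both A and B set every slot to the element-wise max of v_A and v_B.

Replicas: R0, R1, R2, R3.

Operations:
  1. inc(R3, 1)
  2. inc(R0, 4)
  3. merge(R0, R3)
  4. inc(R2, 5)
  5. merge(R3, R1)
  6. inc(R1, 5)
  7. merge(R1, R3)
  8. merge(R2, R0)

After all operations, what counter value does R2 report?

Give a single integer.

Op 1: inc R3 by 1 -> R3=(0,0,0,1) value=1
Op 2: inc R0 by 4 -> R0=(4,0,0,0) value=4
Op 3: merge R0<->R3 -> R0=(4,0,0,1) R3=(4,0,0,1)
Op 4: inc R2 by 5 -> R2=(0,0,5,0) value=5
Op 5: merge R3<->R1 -> R3=(4,0,0,1) R1=(4,0,0,1)
Op 6: inc R1 by 5 -> R1=(4,5,0,1) value=10
Op 7: merge R1<->R3 -> R1=(4,5,0,1) R3=(4,5,0,1)
Op 8: merge R2<->R0 -> R2=(4,0,5,1) R0=(4,0,5,1)

Answer: 10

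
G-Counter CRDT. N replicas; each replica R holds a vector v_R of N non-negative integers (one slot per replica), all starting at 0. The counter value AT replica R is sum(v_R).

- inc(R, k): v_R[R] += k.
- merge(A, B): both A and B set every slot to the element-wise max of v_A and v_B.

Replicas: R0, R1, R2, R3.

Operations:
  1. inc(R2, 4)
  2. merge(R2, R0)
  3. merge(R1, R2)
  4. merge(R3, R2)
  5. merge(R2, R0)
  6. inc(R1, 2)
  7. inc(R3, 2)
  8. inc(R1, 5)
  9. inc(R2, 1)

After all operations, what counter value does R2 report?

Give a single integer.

Op 1: inc R2 by 4 -> R2=(0,0,4,0) value=4
Op 2: merge R2<->R0 -> R2=(0,0,4,0) R0=(0,0,4,0)
Op 3: merge R1<->R2 -> R1=(0,0,4,0) R2=(0,0,4,0)
Op 4: merge R3<->R2 -> R3=(0,0,4,0) R2=(0,0,4,0)
Op 5: merge R2<->R0 -> R2=(0,0,4,0) R0=(0,0,4,0)
Op 6: inc R1 by 2 -> R1=(0,2,4,0) value=6
Op 7: inc R3 by 2 -> R3=(0,0,4,2) value=6
Op 8: inc R1 by 5 -> R1=(0,7,4,0) value=11
Op 9: inc R2 by 1 -> R2=(0,0,5,0) value=5

Answer: 5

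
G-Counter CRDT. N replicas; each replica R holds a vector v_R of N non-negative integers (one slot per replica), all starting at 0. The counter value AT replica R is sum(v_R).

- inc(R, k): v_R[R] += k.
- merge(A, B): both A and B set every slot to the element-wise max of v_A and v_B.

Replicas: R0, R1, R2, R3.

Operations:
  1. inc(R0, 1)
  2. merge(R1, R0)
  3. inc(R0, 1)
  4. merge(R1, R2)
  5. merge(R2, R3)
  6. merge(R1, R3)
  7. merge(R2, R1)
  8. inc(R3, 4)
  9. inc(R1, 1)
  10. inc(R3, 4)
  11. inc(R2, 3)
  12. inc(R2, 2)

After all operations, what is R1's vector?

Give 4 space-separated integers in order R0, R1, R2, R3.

Op 1: inc R0 by 1 -> R0=(1,0,0,0) value=1
Op 2: merge R1<->R0 -> R1=(1,0,0,0) R0=(1,0,0,0)
Op 3: inc R0 by 1 -> R0=(2,0,0,0) value=2
Op 4: merge R1<->R2 -> R1=(1,0,0,0) R2=(1,0,0,0)
Op 5: merge R2<->R3 -> R2=(1,0,0,0) R3=(1,0,0,0)
Op 6: merge R1<->R3 -> R1=(1,0,0,0) R3=(1,0,0,0)
Op 7: merge R2<->R1 -> R2=(1,0,0,0) R1=(1,0,0,0)
Op 8: inc R3 by 4 -> R3=(1,0,0,4) value=5
Op 9: inc R1 by 1 -> R1=(1,1,0,0) value=2
Op 10: inc R3 by 4 -> R3=(1,0,0,8) value=9
Op 11: inc R2 by 3 -> R2=(1,0,3,0) value=4
Op 12: inc R2 by 2 -> R2=(1,0,5,0) value=6

Answer: 1 1 0 0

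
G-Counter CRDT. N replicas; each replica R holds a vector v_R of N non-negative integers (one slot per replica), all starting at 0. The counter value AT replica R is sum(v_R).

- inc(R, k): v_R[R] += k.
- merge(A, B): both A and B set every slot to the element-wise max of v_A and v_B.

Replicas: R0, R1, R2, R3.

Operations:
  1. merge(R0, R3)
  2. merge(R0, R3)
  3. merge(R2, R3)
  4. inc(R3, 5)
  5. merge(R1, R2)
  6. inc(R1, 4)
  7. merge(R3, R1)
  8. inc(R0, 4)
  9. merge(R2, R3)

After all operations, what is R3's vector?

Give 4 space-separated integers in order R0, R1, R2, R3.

Answer: 0 4 0 5

Derivation:
Op 1: merge R0<->R3 -> R0=(0,0,0,0) R3=(0,0,0,0)
Op 2: merge R0<->R3 -> R0=(0,0,0,0) R3=(0,0,0,0)
Op 3: merge R2<->R3 -> R2=(0,0,0,0) R3=(0,0,0,0)
Op 4: inc R3 by 5 -> R3=(0,0,0,5) value=5
Op 5: merge R1<->R2 -> R1=(0,0,0,0) R2=(0,0,0,0)
Op 6: inc R1 by 4 -> R1=(0,4,0,0) value=4
Op 7: merge R3<->R1 -> R3=(0,4,0,5) R1=(0,4,0,5)
Op 8: inc R0 by 4 -> R0=(4,0,0,0) value=4
Op 9: merge R2<->R3 -> R2=(0,4,0,5) R3=(0,4,0,5)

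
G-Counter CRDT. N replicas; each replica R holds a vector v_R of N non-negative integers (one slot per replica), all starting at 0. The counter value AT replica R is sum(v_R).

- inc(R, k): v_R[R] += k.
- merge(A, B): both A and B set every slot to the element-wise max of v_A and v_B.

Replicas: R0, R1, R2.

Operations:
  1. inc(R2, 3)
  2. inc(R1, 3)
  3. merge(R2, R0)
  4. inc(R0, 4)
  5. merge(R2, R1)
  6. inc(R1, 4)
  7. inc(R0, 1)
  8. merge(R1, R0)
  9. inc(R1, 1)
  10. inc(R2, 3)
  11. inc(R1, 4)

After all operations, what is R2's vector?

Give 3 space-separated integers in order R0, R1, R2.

Op 1: inc R2 by 3 -> R2=(0,0,3) value=3
Op 2: inc R1 by 3 -> R1=(0,3,0) value=3
Op 3: merge R2<->R0 -> R2=(0,0,3) R0=(0,0,3)
Op 4: inc R0 by 4 -> R0=(4,0,3) value=7
Op 5: merge R2<->R1 -> R2=(0,3,3) R1=(0,3,3)
Op 6: inc R1 by 4 -> R1=(0,7,3) value=10
Op 7: inc R0 by 1 -> R0=(5,0,3) value=8
Op 8: merge R1<->R0 -> R1=(5,7,3) R0=(5,7,3)
Op 9: inc R1 by 1 -> R1=(5,8,3) value=16
Op 10: inc R2 by 3 -> R2=(0,3,6) value=9
Op 11: inc R1 by 4 -> R1=(5,12,3) value=20

Answer: 0 3 6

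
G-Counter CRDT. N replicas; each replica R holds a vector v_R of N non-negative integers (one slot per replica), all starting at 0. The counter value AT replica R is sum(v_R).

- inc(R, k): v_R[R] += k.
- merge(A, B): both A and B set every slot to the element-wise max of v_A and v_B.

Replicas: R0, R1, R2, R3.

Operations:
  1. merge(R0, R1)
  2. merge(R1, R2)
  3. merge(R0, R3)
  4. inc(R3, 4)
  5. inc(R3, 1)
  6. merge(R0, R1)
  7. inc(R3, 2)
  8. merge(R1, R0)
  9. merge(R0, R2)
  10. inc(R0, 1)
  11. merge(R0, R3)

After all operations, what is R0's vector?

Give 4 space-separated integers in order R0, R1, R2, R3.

Answer: 1 0 0 7

Derivation:
Op 1: merge R0<->R1 -> R0=(0,0,0,0) R1=(0,0,0,0)
Op 2: merge R1<->R2 -> R1=(0,0,0,0) R2=(0,0,0,0)
Op 3: merge R0<->R3 -> R0=(0,0,0,0) R3=(0,0,0,0)
Op 4: inc R3 by 4 -> R3=(0,0,0,4) value=4
Op 5: inc R3 by 1 -> R3=(0,0,0,5) value=5
Op 6: merge R0<->R1 -> R0=(0,0,0,0) R1=(0,0,0,0)
Op 7: inc R3 by 2 -> R3=(0,0,0,7) value=7
Op 8: merge R1<->R0 -> R1=(0,0,0,0) R0=(0,0,0,0)
Op 9: merge R0<->R2 -> R0=(0,0,0,0) R2=(0,0,0,0)
Op 10: inc R0 by 1 -> R0=(1,0,0,0) value=1
Op 11: merge R0<->R3 -> R0=(1,0,0,7) R3=(1,0,0,7)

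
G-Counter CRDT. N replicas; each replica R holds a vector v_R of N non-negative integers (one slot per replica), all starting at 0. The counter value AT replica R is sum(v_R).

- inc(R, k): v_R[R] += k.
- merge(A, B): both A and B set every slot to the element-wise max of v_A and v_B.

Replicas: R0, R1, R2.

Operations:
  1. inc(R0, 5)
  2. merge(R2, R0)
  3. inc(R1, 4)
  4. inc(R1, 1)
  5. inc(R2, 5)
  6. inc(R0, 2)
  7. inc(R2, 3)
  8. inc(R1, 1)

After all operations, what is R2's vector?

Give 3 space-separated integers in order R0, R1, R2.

Answer: 5 0 8

Derivation:
Op 1: inc R0 by 5 -> R0=(5,0,0) value=5
Op 2: merge R2<->R0 -> R2=(5,0,0) R0=(5,0,0)
Op 3: inc R1 by 4 -> R1=(0,4,0) value=4
Op 4: inc R1 by 1 -> R1=(0,5,0) value=5
Op 5: inc R2 by 5 -> R2=(5,0,5) value=10
Op 6: inc R0 by 2 -> R0=(7,0,0) value=7
Op 7: inc R2 by 3 -> R2=(5,0,8) value=13
Op 8: inc R1 by 1 -> R1=(0,6,0) value=6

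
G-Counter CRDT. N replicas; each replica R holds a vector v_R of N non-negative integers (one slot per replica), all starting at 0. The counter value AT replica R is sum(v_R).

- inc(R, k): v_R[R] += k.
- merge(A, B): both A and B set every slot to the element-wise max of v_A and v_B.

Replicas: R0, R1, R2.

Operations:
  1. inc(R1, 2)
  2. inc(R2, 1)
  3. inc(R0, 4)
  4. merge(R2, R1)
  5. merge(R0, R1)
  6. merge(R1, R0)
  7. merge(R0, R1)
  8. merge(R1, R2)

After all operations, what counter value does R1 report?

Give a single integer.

Answer: 7

Derivation:
Op 1: inc R1 by 2 -> R1=(0,2,0) value=2
Op 2: inc R2 by 1 -> R2=(0,0,1) value=1
Op 3: inc R0 by 4 -> R0=(4,0,0) value=4
Op 4: merge R2<->R1 -> R2=(0,2,1) R1=(0,2,1)
Op 5: merge R0<->R1 -> R0=(4,2,1) R1=(4,2,1)
Op 6: merge R1<->R0 -> R1=(4,2,1) R0=(4,2,1)
Op 7: merge R0<->R1 -> R0=(4,2,1) R1=(4,2,1)
Op 8: merge R1<->R2 -> R1=(4,2,1) R2=(4,2,1)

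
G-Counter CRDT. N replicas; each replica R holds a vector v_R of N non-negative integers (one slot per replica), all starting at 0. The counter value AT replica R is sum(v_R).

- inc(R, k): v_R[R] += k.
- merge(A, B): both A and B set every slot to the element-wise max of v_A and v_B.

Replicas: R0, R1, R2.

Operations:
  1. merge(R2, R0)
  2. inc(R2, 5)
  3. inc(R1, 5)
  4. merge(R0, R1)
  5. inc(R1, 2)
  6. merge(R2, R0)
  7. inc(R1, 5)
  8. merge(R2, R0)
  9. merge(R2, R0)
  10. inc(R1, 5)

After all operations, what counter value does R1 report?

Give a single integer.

Answer: 17

Derivation:
Op 1: merge R2<->R0 -> R2=(0,0,0) R0=(0,0,0)
Op 2: inc R2 by 5 -> R2=(0,0,5) value=5
Op 3: inc R1 by 5 -> R1=(0,5,0) value=5
Op 4: merge R0<->R1 -> R0=(0,5,0) R1=(0,5,0)
Op 5: inc R1 by 2 -> R1=(0,7,0) value=7
Op 6: merge R2<->R0 -> R2=(0,5,5) R0=(0,5,5)
Op 7: inc R1 by 5 -> R1=(0,12,0) value=12
Op 8: merge R2<->R0 -> R2=(0,5,5) R0=(0,5,5)
Op 9: merge R2<->R0 -> R2=(0,5,5) R0=(0,5,5)
Op 10: inc R1 by 5 -> R1=(0,17,0) value=17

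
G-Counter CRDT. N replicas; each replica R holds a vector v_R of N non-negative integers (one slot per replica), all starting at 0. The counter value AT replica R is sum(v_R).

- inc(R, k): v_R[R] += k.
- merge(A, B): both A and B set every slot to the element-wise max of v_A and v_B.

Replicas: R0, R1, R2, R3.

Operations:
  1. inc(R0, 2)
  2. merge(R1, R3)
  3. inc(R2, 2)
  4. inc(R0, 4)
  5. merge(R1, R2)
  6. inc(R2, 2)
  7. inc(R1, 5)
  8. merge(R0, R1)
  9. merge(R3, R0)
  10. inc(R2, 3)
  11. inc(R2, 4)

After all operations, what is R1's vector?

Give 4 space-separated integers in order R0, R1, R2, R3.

Answer: 6 5 2 0

Derivation:
Op 1: inc R0 by 2 -> R0=(2,0,0,0) value=2
Op 2: merge R1<->R3 -> R1=(0,0,0,0) R3=(0,0,0,0)
Op 3: inc R2 by 2 -> R2=(0,0,2,0) value=2
Op 4: inc R0 by 4 -> R0=(6,0,0,0) value=6
Op 5: merge R1<->R2 -> R1=(0,0,2,0) R2=(0,0,2,0)
Op 6: inc R2 by 2 -> R2=(0,0,4,0) value=4
Op 7: inc R1 by 5 -> R1=(0,5,2,0) value=7
Op 8: merge R0<->R1 -> R0=(6,5,2,0) R1=(6,5,2,0)
Op 9: merge R3<->R0 -> R3=(6,5,2,0) R0=(6,5,2,0)
Op 10: inc R2 by 3 -> R2=(0,0,7,0) value=7
Op 11: inc R2 by 4 -> R2=(0,0,11,0) value=11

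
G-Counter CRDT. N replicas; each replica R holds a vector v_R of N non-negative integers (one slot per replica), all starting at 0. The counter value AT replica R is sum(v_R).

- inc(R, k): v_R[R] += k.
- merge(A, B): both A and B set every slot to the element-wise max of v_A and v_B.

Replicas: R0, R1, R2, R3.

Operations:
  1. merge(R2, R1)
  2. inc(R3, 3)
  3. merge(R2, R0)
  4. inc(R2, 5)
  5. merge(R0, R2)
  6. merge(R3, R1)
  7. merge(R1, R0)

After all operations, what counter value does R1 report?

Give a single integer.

Op 1: merge R2<->R1 -> R2=(0,0,0,0) R1=(0,0,0,0)
Op 2: inc R3 by 3 -> R3=(0,0,0,3) value=3
Op 3: merge R2<->R0 -> R2=(0,0,0,0) R0=(0,0,0,0)
Op 4: inc R2 by 5 -> R2=(0,0,5,0) value=5
Op 5: merge R0<->R2 -> R0=(0,0,5,0) R2=(0,0,5,0)
Op 6: merge R3<->R1 -> R3=(0,0,0,3) R1=(0,0,0,3)
Op 7: merge R1<->R0 -> R1=(0,0,5,3) R0=(0,0,5,3)

Answer: 8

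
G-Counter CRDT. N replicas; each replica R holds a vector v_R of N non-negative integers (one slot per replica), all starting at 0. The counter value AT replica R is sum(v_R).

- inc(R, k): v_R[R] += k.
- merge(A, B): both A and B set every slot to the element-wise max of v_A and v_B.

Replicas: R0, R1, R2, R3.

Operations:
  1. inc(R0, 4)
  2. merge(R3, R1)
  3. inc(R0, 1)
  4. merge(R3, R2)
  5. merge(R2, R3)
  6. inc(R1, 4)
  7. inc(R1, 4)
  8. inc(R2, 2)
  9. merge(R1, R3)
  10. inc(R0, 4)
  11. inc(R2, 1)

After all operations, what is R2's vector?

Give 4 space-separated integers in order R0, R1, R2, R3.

Answer: 0 0 3 0

Derivation:
Op 1: inc R0 by 4 -> R0=(4,0,0,0) value=4
Op 2: merge R3<->R1 -> R3=(0,0,0,0) R1=(0,0,0,0)
Op 3: inc R0 by 1 -> R0=(5,0,0,0) value=5
Op 4: merge R3<->R2 -> R3=(0,0,0,0) R2=(0,0,0,0)
Op 5: merge R2<->R3 -> R2=(0,0,0,0) R3=(0,0,0,0)
Op 6: inc R1 by 4 -> R1=(0,4,0,0) value=4
Op 7: inc R1 by 4 -> R1=(0,8,0,0) value=8
Op 8: inc R2 by 2 -> R2=(0,0,2,0) value=2
Op 9: merge R1<->R3 -> R1=(0,8,0,0) R3=(0,8,0,0)
Op 10: inc R0 by 4 -> R0=(9,0,0,0) value=9
Op 11: inc R2 by 1 -> R2=(0,0,3,0) value=3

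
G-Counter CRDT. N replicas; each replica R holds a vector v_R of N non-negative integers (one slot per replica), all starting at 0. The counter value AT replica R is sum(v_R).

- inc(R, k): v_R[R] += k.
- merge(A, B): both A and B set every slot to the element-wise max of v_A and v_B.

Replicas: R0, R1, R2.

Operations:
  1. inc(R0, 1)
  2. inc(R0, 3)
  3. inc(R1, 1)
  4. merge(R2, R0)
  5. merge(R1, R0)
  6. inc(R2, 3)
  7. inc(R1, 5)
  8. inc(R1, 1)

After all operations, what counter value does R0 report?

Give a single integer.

Answer: 5

Derivation:
Op 1: inc R0 by 1 -> R0=(1,0,0) value=1
Op 2: inc R0 by 3 -> R0=(4,0,0) value=4
Op 3: inc R1 by 1 -> R1=(0,1,0) value=1
Op 4: merge R2<->R0 -> R2=(4,0,0) R0=(4,0,0)
Op 5: merge R1<->R0 -> R1=(4,1,0) R0=(4,1,0)
Op 6: inc R2 by 3 -> R2=(4,0,3) value=7
Op 7: inc R1 by 5 -> R1=(4,6,0) value=10
Op 8: inc R1 by 1 -> R1=(4,7,0) value=11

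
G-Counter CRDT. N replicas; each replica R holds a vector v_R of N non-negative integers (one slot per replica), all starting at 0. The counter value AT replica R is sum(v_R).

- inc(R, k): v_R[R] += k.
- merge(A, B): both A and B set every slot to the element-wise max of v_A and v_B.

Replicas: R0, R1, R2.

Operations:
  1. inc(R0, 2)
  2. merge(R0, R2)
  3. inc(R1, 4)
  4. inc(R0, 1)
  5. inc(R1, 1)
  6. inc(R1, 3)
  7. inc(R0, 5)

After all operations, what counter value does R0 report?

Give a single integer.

Op 1: inc R0 by 2 -> R0=(2,0,0) value=2
Op 2: merge R0<->R2 -> R0=(2,0,0) R2=(2,0,0)
Op 3: inc R1 by 4 -> R1=(0,4,0) value=4
Op 4: inc R0 by 1 -> R0=(3,0,0) value=3
Op 5: inc R1 by 1 -> R1=(0,5,0) value=5
Op 6: inc R1 by 3 -> R1=(0,8,0) value=8
Op 7: inc R0 by 5 -> R0=(8,0,0) value=8

Answer: 8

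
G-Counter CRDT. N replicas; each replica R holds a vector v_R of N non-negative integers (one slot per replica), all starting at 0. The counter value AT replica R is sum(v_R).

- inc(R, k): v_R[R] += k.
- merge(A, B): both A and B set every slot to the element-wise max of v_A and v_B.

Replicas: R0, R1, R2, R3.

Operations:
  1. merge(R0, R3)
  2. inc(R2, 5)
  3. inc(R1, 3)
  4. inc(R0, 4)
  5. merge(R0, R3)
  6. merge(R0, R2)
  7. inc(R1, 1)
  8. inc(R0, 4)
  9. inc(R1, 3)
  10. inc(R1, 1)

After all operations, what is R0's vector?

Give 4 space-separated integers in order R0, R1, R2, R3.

Answer: 8 0 5 0

Derivation:
Op 1: merge R0<->R3 -> R0=(0,0,0,0) R3=(0,0,0,0)
Op 2: inc R2 by 5 -> R2=(0,0,5,0) value=5
Op 3: inc R1 by 3 -> R1=(0,3,0,0) value=3
Op 4: inc R0 by 4 -> R0=(4,0,0,0) value=4
Op 5: merge R0<->R3 -> R0=(4,0,0,0) R3=(4,0,0,0)
Op 6: merge R0<->R2 -> R0=(4,0,5,0) R2=(4,0,5,0)
Op 7: inc R1 by 1 -> R1=(0,4,0,0) value=4
Op 8: inc R0 by 4 -> R0=(8,0,5,0) value=13
Op 9: inc R1 by 3 -> R1=(0,7,0,0) value=7
Op 10: inc R1 by 1 -> R1=(0,8,0,0) value=8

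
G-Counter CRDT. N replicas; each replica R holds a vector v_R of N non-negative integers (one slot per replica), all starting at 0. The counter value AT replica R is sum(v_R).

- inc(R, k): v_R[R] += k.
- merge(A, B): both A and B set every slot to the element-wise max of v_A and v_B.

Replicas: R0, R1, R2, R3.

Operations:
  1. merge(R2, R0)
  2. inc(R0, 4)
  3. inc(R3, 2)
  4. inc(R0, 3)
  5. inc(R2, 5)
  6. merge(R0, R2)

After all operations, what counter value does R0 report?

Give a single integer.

Answer: 12

Derivation:
Op 1: merge R2<->R0 -> R2=(0,0,0,0) R0=(0,0,0,0)
Op 2: inc R0 by 4 -> R0=(4,0,0,0) value=4
Op 3: inc R3 by 2 -> R3=(0,0,0,2) value=2
Op 4: inc R0 by 3 -> R0=(7,0,0,0) value=7
Op 5: inc R2 by 5 -> R2=(0,0,5,0) value=5
Op 6: merge R0<->R2 -> R0=(7,0,5,0) R2=(7,0,5,0)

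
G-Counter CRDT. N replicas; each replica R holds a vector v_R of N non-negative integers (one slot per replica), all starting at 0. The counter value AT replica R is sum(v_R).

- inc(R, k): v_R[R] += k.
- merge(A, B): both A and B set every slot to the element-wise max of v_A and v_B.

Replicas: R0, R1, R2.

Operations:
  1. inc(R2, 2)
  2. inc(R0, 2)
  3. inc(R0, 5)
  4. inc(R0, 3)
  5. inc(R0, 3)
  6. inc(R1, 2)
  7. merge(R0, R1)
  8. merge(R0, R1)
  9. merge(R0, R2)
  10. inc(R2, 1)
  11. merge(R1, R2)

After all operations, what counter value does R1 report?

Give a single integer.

Op 1: inc R2 by 2 -> R2=(0,0,2) value=2
Op 2: inc R0 by 2 -> R0=(2,0,0) value=2
Op 3: inc R0 by 5 -> R0=(7,0,0) value=7
Op 4: inc R0 by 3 -> R0=(10,0,0) value=10
Op 5: inc R0 by 3 -> R0=(13,0,0) value=13
Op 6: inc R1 by 2 -> R1=(0,2,0) value=2
Op 7: merge R0<->R1 -> R0=(13,2,0) R1=(13,2,0)
Op 8: merge R0<->R1 -> R0=(13,2,0) R1=(13,2,0)
Op 9: merge R0<->R2 -> R0=(13,2,2) R2=(13,2,2)
Op 10: inc R2 by 1 -> R2=(13,2,3) value=18
Op 11: merge R1<->R2 -> R1=(13,2,3) R2=(13,2,3)

Answer: 18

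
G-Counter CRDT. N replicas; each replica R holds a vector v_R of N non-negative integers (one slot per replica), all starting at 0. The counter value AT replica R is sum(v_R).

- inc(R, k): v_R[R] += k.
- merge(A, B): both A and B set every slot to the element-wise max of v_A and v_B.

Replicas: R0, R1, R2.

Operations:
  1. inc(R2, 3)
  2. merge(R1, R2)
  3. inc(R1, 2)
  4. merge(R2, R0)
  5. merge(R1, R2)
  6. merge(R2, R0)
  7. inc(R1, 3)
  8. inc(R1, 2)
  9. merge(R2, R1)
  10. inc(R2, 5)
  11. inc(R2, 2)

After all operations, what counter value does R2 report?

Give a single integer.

Op 1: inc R2 by 3 -> R2=(0,0,3) value=3
Op 2: merge R1<->R2 -> R1=(0,0,3) R2=(0,0,3)
Op 3: inc R1 by 2 -> R1=(0,2,3) value=5
Op 4: merge R2<->R0 -> R2=(0,0,3) R0=(0,0,3)
Op 5: merge R1<->R2 -> R1=(0,2,3) R2=(0,2,3)
Op 6: merge R2<->R0 -> R2=(0,2,3) R0=(0,2,3)
Op 7: inc R1 by 3 -> R1=(0,5,3) value=8
Op 8: inc R1 by 2 -> R1=(0,7,3) value=10
Op 9: merge R2<->R1 -> R2=(0,7,3) R1=(0,7,3)
Op 10: inc R2 by 5 -> R2=(0,7,8) value=15
Op 11: inc R2 by 2 -> R2=(0,7,10) value=17

Answer: 17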